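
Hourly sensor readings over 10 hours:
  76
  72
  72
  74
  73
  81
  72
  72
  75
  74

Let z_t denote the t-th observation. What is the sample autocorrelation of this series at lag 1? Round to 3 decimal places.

Mean z̄ = (76 + 72 + 72 + 74 + 73 + 81 + 72 + 72 + 75 + 74)/10 = 74.1000
Numerator Σ_{t=1}^{9}(z_t−z̄)(z_{t+1}−z̄) = -18.9100
Denominator Σ(z_t−z̄)² = 70.9000
r_1 = -18.9100 / 70.9000 = -0.267

-0.267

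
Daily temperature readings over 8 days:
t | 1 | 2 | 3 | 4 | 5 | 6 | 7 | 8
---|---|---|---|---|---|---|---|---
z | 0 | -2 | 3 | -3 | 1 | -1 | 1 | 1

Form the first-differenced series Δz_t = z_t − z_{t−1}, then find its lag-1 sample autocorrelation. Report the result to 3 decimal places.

-0.860

First differences Δz: -2, 5, -6, 4, -2, 2, 0
Mean of differences = 0.1429
Numerator Σ(Δz_t−Δz̄)(Δz_{t+1}−Δz̄) = -76.4490
Denominator Σ(Δz_t−Δz̄)² = 88.8571
r_1(Δz) = -76.4490 / 88.8571 = -0.860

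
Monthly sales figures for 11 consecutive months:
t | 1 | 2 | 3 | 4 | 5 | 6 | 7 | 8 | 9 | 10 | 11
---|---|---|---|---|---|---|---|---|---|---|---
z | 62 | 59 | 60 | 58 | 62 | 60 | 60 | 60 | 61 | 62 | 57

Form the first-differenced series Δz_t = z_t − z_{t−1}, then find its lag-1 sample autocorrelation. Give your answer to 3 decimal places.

First differences Δz: -3, 1, -2, 4, -2, 0, 0, 1, 1, -5
Mean of differences = -0.5000
Numerator Σ(Δz_t−Δz̄)(Δz_{t+1}−Δz̄) = -23.7500
Denominator Σ(Δz_t−Δz̄)² = 58.5000
r_1(Δz) = -23.7500 / 58.5000 = -0.406

-0.406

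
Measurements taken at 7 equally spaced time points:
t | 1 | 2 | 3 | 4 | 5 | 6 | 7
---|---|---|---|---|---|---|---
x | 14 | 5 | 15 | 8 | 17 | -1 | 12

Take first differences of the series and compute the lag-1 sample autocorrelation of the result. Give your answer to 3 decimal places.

First differences Δx: -9, 10, -7, 9, -18, 13
Mean of differences = -0.3333
Numerator Σ(Δx_t−Δx̄)(Δx_{t+1}−Δx̄) = -621.1111
Denominator Σ(Δx_t−Δx̄)² = 803.3333
r_1(Δx) = -621.1111 / 803.3333 = -0.773

-0.773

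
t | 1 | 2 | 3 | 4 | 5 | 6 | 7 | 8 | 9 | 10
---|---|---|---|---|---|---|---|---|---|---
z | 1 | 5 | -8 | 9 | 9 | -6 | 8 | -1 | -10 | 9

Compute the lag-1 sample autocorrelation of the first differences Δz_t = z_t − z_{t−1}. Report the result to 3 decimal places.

First differences Δz: 4, -13, 17, 0, -15, 14, -9, -9, 19
Mean of differences = 0.8889
Numerator Σ(Δz_t−Δz̄)(Δz_{t+1}−Δz̄) = -686.4568
Denominator Σ(Δz_t−Δz̄)² = 1410.8889
r_1(Δz) = -686.4568 / 1410.8889 = -0.487

-0.487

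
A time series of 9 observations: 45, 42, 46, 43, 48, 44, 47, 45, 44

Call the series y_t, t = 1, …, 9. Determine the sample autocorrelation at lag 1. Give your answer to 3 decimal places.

Mean ȳ = (45 + 42 + 46 + 43 + 48 + 44 + 47 + 45 + 44)/9 = 44.8889
Numerator Σ_{t=1}^{8}(y_t−ȳ)(y_{t+1}−ȳ) = -16.0123
Denominator Σ(y_t−ȳ)² = 28.8889
r_1 = -16.0123 / 28.8889 = -0.554

-0.554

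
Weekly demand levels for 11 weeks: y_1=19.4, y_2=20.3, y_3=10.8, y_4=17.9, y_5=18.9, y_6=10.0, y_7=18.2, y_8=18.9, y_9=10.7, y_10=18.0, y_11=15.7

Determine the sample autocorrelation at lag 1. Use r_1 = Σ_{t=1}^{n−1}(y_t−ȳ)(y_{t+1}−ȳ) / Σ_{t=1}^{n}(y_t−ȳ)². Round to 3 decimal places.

Mean ȳ = (19.4 + 20.3 + 10.8 + 17.9 + 18.9 + 10.0 + 18.2 + 18.9 + 10.7 + 18.0 + 15.7)/11 = 16.2545
Numerator Σ_{t=1}^{10}(y_t−ȳ)(y_{t+1}−ȳ) = -62.8884
Denominator Σ(y_t−ȳ)² = 149.8273
r_1 = -62.8884 / 149.8273 = -0.420

-0.420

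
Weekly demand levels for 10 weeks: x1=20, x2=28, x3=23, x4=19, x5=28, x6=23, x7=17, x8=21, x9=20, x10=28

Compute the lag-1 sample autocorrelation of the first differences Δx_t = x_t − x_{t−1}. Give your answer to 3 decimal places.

First differences Δx: 8, -5, -4, 9, -5, -6, 4, -1, 8
Mean of differences = 0.8889
Numerator Σ(Δx_t−Δx̄)(Δx_{t+1}−Δx̄) = -100.6790
Denominator Σ(Δx_t−Δx̄)² = 320.8889
r_1(Δx) = -100.6790 / 320.8889 = -0.314

-0.314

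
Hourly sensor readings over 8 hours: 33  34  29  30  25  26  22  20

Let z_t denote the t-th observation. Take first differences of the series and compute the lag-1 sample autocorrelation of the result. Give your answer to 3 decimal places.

-0.854

First differences Δz: 1, -5, 1, -5, 1, -4, -2
Mean of differences = -1.8571
Numerator Σ(Δz_t−Δz̄)(Δz_{t+1}−Δz̄) = -41.7347
Denominator Σ(Δz_t−Δz̄)² = 48.8571
r_1(Δz) = -41.7347 / 48.8571 = -0.854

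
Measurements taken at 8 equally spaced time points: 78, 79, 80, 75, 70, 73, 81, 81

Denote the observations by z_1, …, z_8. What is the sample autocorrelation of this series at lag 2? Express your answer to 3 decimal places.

-0.494

Mean z̄ = (78 + 79 + 80 + 75 + 70 + 73 + 81 + 81)/8 = 77.1250
Σ(z_t−z̄)(z_{t+2}−z̄) = (2.5156) + (-3.9844) + (-20.4844) + (8.7656) + (-27.6094) + (-15.9844) = -56.7813
Denominator Σ(z_t−z̄)² = 114.8750
r_2 = -56.7813 / 114.8750 = -0.494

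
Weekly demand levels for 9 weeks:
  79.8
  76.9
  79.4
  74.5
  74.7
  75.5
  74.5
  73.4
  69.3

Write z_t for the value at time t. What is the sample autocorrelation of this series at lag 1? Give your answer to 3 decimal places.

Mean z̄ = (79.8 + 76.9 + 79.4 + 74.5 + 74.7 + 75.5 + 74.5 + 73.4 + 69.3)/9 = 75.3333
Numerator Σ_{t=1}^{8}(z_t−z̄)(z_{t+1}−z̄) = 23.5389
Denominator Σ(z_t−z̄)² = 80.9000
r_1 = 23.5389 / 80.9000 = 0.291

0.291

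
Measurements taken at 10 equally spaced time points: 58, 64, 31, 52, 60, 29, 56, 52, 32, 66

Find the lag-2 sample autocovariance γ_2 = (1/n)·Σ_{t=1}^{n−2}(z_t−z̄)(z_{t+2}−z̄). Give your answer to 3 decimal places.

-41.400

Mean z̄ = (58 + 64 + 31 + 52 + 60 + 29 + 56 + 52 + 32 + 66)/10 = 50.0000
Σ_{t=1}^{8}(z_t−z̄)(z_{t+2}−z̄) = -414.0000
γ_2 = -414.0000 / 10 = -41.400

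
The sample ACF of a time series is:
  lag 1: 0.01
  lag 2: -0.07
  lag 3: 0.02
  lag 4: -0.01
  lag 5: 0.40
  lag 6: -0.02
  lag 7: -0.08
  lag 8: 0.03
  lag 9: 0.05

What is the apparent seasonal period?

5

The largest autocorrelation is r_5 = 0.40; the remaining lags stay at or below 0.05.
The dominant spike at lag 5 indicates a seasonal period of 5.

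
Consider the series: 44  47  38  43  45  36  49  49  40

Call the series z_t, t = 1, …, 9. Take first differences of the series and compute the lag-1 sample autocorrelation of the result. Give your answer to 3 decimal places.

First differences Δz: 3, -9, 5, 2, -9, 13, 0, -9
Mean of differences = -0.5000
Numerator Σ(Δz_t−Δz̄)(Δz_{t+1}−Δz̄) = -196.2500
Denominator Σ(Δz_t−Δz̄)² = 448.0000
r_1(Δz) = -196.2500 / 448.0000 = -0.438

-0.438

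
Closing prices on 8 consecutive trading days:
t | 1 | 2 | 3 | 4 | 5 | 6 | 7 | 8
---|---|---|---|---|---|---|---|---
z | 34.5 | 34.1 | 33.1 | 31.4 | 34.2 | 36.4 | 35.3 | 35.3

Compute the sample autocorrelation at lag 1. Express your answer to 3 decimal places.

0.419

Mean z̄ = (34.5 + 34.1 + 33.1 + 31.4 + 34.2 + 36.4 + 35.3 + 35.3)/8 = 34.2875
Numerator Σ_{t=1}^{7}(z_t−z̄)(z_{t+1}−z̄) = 6.8436
Denominator Σ(z_t−z̄)² = 16.3488
r_1 = 6.8436 / 16.3488 = 0.419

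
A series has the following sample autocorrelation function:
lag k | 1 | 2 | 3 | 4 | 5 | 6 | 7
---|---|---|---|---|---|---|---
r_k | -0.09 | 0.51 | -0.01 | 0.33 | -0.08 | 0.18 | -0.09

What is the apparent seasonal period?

2

The largest autocorrelation is r_2 = 0.51, with weaker echoes at lags 4 (0.33) and 6 (0.18); the remaining lags stay at or below -0.01.
The dominant spike at lag 2 indicates a seasonal period of 2.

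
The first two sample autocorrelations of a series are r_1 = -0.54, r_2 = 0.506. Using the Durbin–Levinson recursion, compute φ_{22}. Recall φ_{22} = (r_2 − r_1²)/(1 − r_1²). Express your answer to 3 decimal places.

φ_{22} = (r_2 − r_1²) / (1 − r_1²)
r_1² = (-0.54)² = 0.2916
Numerator = 0.506 − 0.2916 = 0.2144; denominator = 1 − 0.2916 = 0.7084
φ_{22} = 0.2144 / 0.7084 = 0.303

0.303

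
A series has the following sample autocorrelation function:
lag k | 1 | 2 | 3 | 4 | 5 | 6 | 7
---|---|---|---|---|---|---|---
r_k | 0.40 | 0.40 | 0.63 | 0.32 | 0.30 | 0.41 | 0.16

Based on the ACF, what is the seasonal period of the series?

3

The largest autocorrelation is r_3 = 0.63, with a weaker echo at lag 6 (0.41); the remaining lags stay at or below 0.40.
The dominant spike at lag 3 indicates a seasonal period of 3.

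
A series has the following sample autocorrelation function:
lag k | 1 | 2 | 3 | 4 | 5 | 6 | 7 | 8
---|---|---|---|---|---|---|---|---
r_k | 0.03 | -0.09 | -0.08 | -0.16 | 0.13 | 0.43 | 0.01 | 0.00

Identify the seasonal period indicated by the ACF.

6

The largest autocorrelation is r_6 = 0.43; the remaining lags stay at or below 0.13.
The dominant spike at lag 6 indicates a seasonal period of 6.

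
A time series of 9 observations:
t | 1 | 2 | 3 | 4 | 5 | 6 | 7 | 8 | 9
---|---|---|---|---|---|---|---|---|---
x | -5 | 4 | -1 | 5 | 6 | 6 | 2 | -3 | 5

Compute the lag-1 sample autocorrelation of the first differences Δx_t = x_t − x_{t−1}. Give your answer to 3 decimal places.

-0.347

First differences Δx: 9, -5, 6, 1, 0, -4, -5, 8
Mean of differences = 1.2500
Numerator Σ(Δx_t−Δx̄)(Δx_{t+1}−Δx̄) = -81.8125
Denominator Σ(Δx_t−Δx̄)² = 235.5000
r_1(Δx) = -81.8125 / 235.5000 = -0.347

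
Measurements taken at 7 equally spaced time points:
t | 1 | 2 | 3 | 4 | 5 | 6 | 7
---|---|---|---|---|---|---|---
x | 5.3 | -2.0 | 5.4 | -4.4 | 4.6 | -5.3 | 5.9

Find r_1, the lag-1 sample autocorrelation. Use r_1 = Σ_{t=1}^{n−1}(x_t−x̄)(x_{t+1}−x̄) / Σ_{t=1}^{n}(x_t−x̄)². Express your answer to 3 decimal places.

Mean x̄ = (5.3 − 2.0 + 5.4 − 4.4 + 4.6 − 5.3 + 5.9)/7 = 1.3571
Deviations from mean: 3.9429, -3.3571, 4.0429, -5.7571, 3.2429, -6.6571, 4.5429
Σ(x_t−x̄)(x_{t+1}−x̄) = (-13.2367) + (-13.5724) + (-23.2753) + (-18.6696) + (-21.5882) + (-30.2424) = -120.5847
Denominator Σ(x_t−x̄)² = 151.7771
r_1 = -120.5847 / 151.7771 = -0.794

-0.794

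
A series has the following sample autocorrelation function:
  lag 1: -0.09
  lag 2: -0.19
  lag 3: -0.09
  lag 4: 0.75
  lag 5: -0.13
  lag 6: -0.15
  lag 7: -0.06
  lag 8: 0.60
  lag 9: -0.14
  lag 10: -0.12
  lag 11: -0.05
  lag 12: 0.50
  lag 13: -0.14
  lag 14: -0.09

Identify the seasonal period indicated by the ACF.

The largest autocorrelation is r_4 = 0.75, with weaker echoes at lags 8 (0.60) and 12 (0.50); the remaining lags stay at or below -0.05.
The dominant spike at lag 4 indicates a seasonal period of 4.

4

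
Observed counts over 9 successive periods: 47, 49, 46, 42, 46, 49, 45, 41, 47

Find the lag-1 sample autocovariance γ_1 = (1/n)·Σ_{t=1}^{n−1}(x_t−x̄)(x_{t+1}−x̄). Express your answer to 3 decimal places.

-0.104

Mean x̄ = (47 + 49 + 46 + 42 + 46 + 49 + 45 + 41 + 47)/9 = 45.7778
Σ_{t=1}^{8}(x_t−x̄)(x_{t+1}−x̄) = -0.9383
γ_1 = -0.9383 / 9 = -0.104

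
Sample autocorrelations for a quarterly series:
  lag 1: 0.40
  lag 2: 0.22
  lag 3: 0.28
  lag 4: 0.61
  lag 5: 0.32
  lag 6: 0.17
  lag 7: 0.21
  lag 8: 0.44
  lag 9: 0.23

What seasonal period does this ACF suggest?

The largest autocorrelation is r_4 = 0.61, with a weaker echo at lag 8 (0.44); the remaining lags stay at or below 0.40. The elevated value at lag 1 (0.40), dropping to 0.22 at lag 2, reflects decaying short-term dependence rather than seasonality.
The dominant spike at lag 4 indicates a seasonal period of 4.

4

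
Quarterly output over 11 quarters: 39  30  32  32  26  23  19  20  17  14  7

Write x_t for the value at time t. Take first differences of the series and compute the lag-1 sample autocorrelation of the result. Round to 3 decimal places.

-0.237

First differences Δx: -9, 2, 0, -6, -3, -4, 1, -3, -3, -7
Mean of differences = -3.2000
Numerator Σ(Δx_t−Δx̄)(Δx_{t+1}−Δx̄) = -26.4400
Denominator Σ(Δx_t−Δx̄)² = 111.6000
r_1(Δx) = -26.4400 / 111.6000 = -0.237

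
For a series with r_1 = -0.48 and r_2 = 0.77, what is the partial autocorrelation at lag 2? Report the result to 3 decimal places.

0.701

φ_{22} = (r_2 − r_1²) / (1 − r_1²)
r_1² = (-0.48)² = 0.2304
Numerator = 0.77 − 0.2304 = 0.5396; denominator = 1 − 0.2304 = 0.7696
φ_{22} = 0.5396 / 0.7696 = 0.701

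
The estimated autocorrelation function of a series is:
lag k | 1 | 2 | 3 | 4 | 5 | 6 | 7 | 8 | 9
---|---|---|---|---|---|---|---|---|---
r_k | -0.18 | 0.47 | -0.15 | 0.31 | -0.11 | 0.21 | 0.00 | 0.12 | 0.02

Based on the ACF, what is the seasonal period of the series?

The largest autocorrelation is r_2 = 0.47, with weaker echoes at lags 4 (0.31) and 6 (0.21); the remaining lags stay at or below 0.12.
The dominant spike at lag 2 indicates a seasonal period of 2.

2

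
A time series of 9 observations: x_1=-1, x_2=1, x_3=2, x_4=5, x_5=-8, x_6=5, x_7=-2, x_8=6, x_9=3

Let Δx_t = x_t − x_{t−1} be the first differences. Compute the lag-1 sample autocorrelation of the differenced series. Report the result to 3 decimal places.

-0.798

First differences Δx: 2, 1, 3, -13, 13, -7, 8, -3
Mean of differences = 0.5000
Numerator Σ(Δx_t−Δx̄)(Δx_{t+1}−Δx̄) = -376.7500
Denominator Σ(Δx_t−Δx̄)² = 472.0000
r_1(Δx) = -376.7500 / 472.0000 = -0.798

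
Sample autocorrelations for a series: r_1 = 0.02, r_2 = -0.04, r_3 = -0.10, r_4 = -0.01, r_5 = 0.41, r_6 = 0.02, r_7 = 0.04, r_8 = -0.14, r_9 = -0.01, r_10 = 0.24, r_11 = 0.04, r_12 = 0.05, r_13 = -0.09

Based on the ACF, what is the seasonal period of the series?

5

The largest autocorrelation is r_5 = 0.41, with a weaker echo at lag 10 (0.24); the remaining lags stay at or below 0.05.
The dominant spike at lag 5 indicates a seasonal period of 5.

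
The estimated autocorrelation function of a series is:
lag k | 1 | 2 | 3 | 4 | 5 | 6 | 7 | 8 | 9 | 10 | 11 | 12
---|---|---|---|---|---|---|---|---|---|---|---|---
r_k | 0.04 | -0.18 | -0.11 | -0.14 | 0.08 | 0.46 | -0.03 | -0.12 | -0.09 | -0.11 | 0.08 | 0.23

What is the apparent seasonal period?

The largest autocorrelation is r_6 = 0.46, with a weaker echo at lag 12 (0.23); the remaining lags stay at or below 0.08.
The dominant spike at lag 6 indicates a seasonal period of 6.

6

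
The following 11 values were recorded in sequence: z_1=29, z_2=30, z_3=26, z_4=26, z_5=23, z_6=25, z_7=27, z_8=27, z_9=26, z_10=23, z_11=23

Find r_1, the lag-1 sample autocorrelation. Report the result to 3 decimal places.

0.435

Mean z̄ = (29 + 30 + 26 + 26 + 23 + 25 + 27 + 27 + 26 + 23 + 23)/11 = 25.9091
Numerator Σ_{t=1}^{10}(z_t−z̄)(z_{t+1}−z̄) = 23.9008
Denominator Σ(z_t−z̄)² = 54.9091
r_1 = 23.9008 / 54.9091 = 0.435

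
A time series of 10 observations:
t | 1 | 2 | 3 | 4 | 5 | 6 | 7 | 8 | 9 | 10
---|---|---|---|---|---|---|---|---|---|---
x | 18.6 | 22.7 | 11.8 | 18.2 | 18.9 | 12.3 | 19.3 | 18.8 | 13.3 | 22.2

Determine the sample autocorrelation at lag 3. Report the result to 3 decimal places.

0.528

Mean x̄ = (18.6 + 22.7 + 11.8 + 18.2 + 18.9 + 12.3 + 19.3 + 18.8 + 13.3 + 22.2)/10 = 17.6100
Numerator Σ_{t=1}^{7}(x_t−x̄)(x_{t+3}−x̄) = 71.1767
Denominator Σ(x_t−x̄)² = 134.7690
r_3 = 71.1767 / 134.7690 = 0.528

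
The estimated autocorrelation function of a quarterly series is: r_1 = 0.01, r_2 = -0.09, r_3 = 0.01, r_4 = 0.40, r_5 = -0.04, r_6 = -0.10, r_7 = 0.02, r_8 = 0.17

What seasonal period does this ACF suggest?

4

The largest autocorrelation is r_4 = 0.40, with a weaker echo at lag 8 (0.17); the remaining lags stay at or below 0.02.
The dominant spike at lag 4 indicates a seasonal period of 4.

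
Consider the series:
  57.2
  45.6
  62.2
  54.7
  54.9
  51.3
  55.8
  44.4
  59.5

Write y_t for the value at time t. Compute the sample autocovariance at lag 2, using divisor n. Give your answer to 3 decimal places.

7.076

Mean ȳ = (57.2 + 45.6 + 62.2 + 54.7 + 54.9 + 51.3 + 55.8 + 44.4 + 59.5)/9 = 53.9556
Σ_{t=1}^{7}(y_t−ȳ)(y_{t+2}−ȳ) = 63.6816
γ_2 = 63.6816 / 9 = 7.076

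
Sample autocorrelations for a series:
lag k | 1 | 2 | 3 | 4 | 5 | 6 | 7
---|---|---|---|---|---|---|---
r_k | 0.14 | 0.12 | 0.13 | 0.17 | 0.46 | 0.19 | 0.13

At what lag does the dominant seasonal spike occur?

5

The largest autocorrelation is r_5 = 0.46; the remaining lags stay at or below 0.19.
The dominant spike at lag 5 indicates a seasonal period of 5.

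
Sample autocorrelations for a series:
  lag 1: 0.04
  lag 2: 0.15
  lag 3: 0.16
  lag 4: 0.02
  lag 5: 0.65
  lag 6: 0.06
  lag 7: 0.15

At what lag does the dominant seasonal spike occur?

The largest autocorrelation is r_5 = 0.65; the remaining lags stay at or below 0.16.
The dominant spike at lag 5 indicates a seasonal period of 5.

5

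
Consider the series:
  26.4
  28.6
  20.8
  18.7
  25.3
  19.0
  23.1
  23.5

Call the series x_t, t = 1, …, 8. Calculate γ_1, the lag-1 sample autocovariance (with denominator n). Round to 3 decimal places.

-0.357

Mean x̄ = (26.4 + 28.6 + 20.8 + 18.7 + 25.3 + 19.0 + 23.1 + 23.5)/8 = 23.1750
Deviations: 3.2250, 5.4250, -2.3750, -4.4750, 2.1250, -4.1750, -0.0750, 0.3250
Σ_{t=1}^{7}(x_t−x̄)(x_{t+1}−x̄) = -2.8531
γ_1 = -2.8531 / 8 = -0.357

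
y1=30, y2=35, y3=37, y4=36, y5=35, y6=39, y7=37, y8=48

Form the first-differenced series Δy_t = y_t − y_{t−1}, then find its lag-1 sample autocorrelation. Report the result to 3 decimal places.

-0.292

First differences Δy: 5, 2, -1, -1, 4, -2, 11
Mean of differences = 2.5714
Numerator Σ(Δy_t−Δȳ)(Δy_{t+1}−Δȳ) = -36.7551
Denominator Σ(Δy_t−Δȳ)² = 125.7143
r_1(Δy) = -36.7551 / 125.7143 = -0.292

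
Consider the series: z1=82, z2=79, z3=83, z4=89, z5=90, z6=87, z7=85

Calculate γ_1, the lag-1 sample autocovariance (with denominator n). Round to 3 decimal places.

7.429

Mean z̄ = (82 + 79 + 83 + 89 + 90 + 87 + 85)/7 = 85.0000
Σ_{t=1}^{6}(z_t−z̄)(z_{t+1}−z̄) = 52.0000
γ_1 = 52.0000 / 7 = 7.429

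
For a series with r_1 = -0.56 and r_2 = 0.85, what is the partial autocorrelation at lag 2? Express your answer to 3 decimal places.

0.781

φ_{22} = (r_2 − r_1²) / (1 − r_1²)
r_1² = (-0.56)² = 0.3136
Numerator = 0.85 − 0.3136 = 0.5364; denominator = 1 − 0.3136 = 0.6864
φ_{22} = 0.5364 / 0.6864 = 0.781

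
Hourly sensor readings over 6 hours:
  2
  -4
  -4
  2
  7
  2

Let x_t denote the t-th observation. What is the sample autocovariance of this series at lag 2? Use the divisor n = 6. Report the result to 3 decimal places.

-6.620

Mean x̄ = (2 − 4 − 4 + 2 + 7 + 2)/6 = 0.8333
Σ_{t=1}^{4}(x_t−x̄)(x_{t+2}−x̄) = -39.7222
γ_2 = -39.7222 / 6 = -6.620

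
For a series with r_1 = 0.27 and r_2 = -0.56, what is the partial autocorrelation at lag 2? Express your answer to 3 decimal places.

φ_{22} = (r_2 − r_1²) / (1 − r_1²)
r_1² = (0.27)² = 0.0729
Numerator = -0.56 − 0.0729 = -0.6329; denominator = 1 − 0.0729 = 0.9271
φ_{22} = -0.6329 / 0.9271 = -0.683

-0.683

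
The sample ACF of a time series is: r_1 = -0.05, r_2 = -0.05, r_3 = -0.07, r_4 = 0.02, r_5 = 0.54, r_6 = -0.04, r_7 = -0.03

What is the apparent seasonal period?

5

The largest autocorrelation is r_5 = 0.54; the remaining lags stay at or below 0.02.
The dominant spike at lag 5 indicates a seasonal period of 5.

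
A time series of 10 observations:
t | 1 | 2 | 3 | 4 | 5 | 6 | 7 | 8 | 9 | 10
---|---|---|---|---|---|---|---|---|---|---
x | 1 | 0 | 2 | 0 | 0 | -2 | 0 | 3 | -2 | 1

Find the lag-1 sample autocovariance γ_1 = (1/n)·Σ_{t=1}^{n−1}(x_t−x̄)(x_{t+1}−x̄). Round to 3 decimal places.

Mean x̄ = (1 + 0 + 2 + 0 + 0 − 2 + 0 + 3 − 2 + 1)/10 = 0.3000
Σ_{t=1}^{9}(x_t−x̄)(x_{t+1}−x̄) = -8.3900
γ_1 = -8.3900 / 10 = -0.839

-0.839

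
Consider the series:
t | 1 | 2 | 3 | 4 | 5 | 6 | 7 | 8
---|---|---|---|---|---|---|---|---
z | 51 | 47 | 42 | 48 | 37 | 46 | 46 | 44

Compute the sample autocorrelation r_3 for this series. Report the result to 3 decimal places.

0.085

Mean z̄ = (51 + 47 + 42 + 48 + 37 + 46 + 46 + 44)/8 = 45.1250
Σ(z_t−z̄)(z_{t+3}−z̄) = (16.8906) + (-15.2344) + (-2.7344) + (2.5156) + (9.1406) = 10.5781
Denominator Σ(z_t−z̄)² = 124.8750
r_3 = 10.5781 / 124.8750 = 0.085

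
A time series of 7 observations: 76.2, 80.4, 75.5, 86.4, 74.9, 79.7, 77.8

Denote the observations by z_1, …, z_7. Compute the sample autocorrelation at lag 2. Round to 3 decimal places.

0.467

Mean z̄ = (76.2 + 80.4 + 75.5 + 86.4 + 74.9 + 79.7 + 77.8)/7 = 78.7000
Deviations from mean: -2.5000, 1.7000, -3.2000, 7.7000, -3.8000, 1.0000, -0.9000
Numerator Σ_{t=1}^{5}(z_t−z̄)(z_{t+2}−z̄) = 44.3700
Denominator Σ(z_t−z̄)² = 94.9200
r_2 = 44.3700 / 94.9200 = 0.467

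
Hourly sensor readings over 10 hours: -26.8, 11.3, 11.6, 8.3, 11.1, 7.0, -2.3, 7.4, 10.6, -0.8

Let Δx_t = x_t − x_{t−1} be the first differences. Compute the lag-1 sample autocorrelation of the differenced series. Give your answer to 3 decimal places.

First differences Δx: 38.1, 0.3, -3.3, 2.8, -4.1, -9.3, 9.7, 3.2, -11.4
Mean of differences = 2.8889
Numerator Σ(Δx_t−Δx̄)(Δx_{t+1}−Δx̄) = -74.1235
Denominator Σ(Δx_t−Δx̄)² = 1732.9089
r_1(Δx) = -74.1235 / 1732.9089 = -0.043

-0.043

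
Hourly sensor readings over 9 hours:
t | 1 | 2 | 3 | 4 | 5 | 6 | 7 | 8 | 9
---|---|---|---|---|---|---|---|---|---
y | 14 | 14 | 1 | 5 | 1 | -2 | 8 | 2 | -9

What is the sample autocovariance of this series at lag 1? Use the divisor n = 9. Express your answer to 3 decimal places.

Mean ȳ = (14 + 14 + 1 + 5 + 1 − 2 + 8 + 2 − 9)/9 = 3.7778
Σ_{t=1}^{8}(y_t−ȳ)(y_{t+1}−ȳ) = 76.1728
γ_1 = 76.1728 / 9 = 8.464

8.464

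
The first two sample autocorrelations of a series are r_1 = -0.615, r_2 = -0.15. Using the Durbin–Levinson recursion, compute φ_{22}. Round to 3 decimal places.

-0.850

φ_{22} = (r_2 − r_1²) / (1 − r_1²)
r_1² = (-0.615)² = 0.378225
Numerator = -0.15 − 0.3782 = -0.5282; denominator = 1 − 0.3782 = 0.6218
φ_{22} = -0.5282 / 0.6218 = -0.850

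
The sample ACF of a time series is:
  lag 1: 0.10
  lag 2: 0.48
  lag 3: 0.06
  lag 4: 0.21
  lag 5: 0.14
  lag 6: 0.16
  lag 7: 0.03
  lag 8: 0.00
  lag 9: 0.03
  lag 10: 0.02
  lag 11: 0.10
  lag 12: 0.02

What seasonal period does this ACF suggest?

The largest autocorrelation is r_2 = 0.48, with weaker echoes at lags 4 (0.21) and 6 (0.16); the remaining lags stay at or below 0.14.
The dominant spike at lag 2 indicates a seasonal period of 2.

2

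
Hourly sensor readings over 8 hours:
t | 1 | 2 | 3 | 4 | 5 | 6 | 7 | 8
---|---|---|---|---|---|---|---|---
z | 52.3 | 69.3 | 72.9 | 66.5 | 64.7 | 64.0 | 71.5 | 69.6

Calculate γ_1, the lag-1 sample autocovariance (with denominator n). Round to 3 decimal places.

Mean z̄ = (52.3 + 69.3 + 72.9 + 66.5 + 64.7 + 64.0 + 71.5 + 69.6)/8 = 66.3500
Deviations: -14.0500, 2.9500, 6.5500, 0.1500, -1.6500, -2.3500, 5.1500, 3.2500
Σ_{t=1}^{7}(z_t−z̄)(z_{t+1}−z̄) = -12.8775
γ_1 = -12.8775 / 8 = -1.610

-1.610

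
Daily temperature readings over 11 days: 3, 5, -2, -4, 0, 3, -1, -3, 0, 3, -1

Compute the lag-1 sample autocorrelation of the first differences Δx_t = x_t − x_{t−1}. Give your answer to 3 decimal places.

-0.074

First differences Δx: 2, -7, -2, 4, 3, -4, -2, 3, 3, -4
Mean of differences = -0.4000
Numerator Σ(Δx_t−Δx̄)(Δx_{t+1}−Δx̄) = -9.9600
Denominator Σ(Δx_t−Δx̄)² = 134.4000
r_1(Δx) = -9.9600 / 134.4000 = -0.074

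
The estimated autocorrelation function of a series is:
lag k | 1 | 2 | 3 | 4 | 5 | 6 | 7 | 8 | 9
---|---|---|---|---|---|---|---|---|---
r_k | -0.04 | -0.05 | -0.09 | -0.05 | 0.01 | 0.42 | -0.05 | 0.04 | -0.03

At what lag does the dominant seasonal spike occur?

6

The largest autocorrelation is r_6 = 0.42; the remaining lags stay at or below 0.04.
The dominant spike at lag 6 indicates a seasonal period of 6.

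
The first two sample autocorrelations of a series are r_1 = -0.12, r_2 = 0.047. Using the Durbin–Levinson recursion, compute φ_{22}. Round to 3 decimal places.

φ_{22} = (r_2 − r_1²) / (1 − r_1²)
r_1² = (-0.12)² = 0.0144
Numerator = 0.047 − 0.0144 = 0.0326; denominator = 1 − 0.0144 = 0.9856
φ_{22} = 0.0326 / 0.9856 = 0.033

0.033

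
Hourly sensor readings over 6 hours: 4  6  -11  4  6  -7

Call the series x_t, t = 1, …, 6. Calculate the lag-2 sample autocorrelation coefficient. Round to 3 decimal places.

Mean x̄ = (4 + 6 − 11 + 4 + 6 − 7)/6 = 0.3333
Deviations from mean: 3.6667, 5.6667, -11.3333, 3.6667, 5.6667, -7.3333
Σ(x_t−x̄)(x_{t+2}−x̄) = (-41.5556) + (20.7778) + (-64.2222) + (-26.8889) = -111.8889
Denominator Σ(x_t−x̄)² = 273.3333
r_2 = -111.8889 / 273.3333 = -0.409

-0.409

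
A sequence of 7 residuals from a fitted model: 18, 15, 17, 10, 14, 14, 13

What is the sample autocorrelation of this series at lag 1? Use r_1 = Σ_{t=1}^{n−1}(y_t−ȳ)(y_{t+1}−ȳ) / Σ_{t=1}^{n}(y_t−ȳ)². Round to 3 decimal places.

-0.124

Mean ȳ = (18 + 15 + 17 + 10 + 14 + 14 + 13)/7 = 14.4286
Deviations from mean: 3.5714, 0.5714, 2.5714, -4.4286, -0.4286, -0.4286, -1.4286
Σ(y_t−ȳ)(y_{t+1}−ȳ) = (2.0408) + (1.4694) + (-11.3878) + (1.8980) + (0.1837) + (0.6122) = -5.1837
Denominator Σ(y_t−ȳ)² = 41.7143
r_1 = -5.1837 / 41.7143 = -0.124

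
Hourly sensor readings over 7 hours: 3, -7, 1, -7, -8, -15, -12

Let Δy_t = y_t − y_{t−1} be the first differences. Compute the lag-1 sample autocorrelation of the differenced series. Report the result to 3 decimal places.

-0.706

First differences Δy: -10, 8, -8, -1, -7, 3
Mean of differences = -2.5000
Numerator Σ(Δy_t−Δȳ)(Δy_{t+1}−Δȳ) = -176.2500
Denominator Σ(Δy_t−Δȳ)² = 249.5000
r_1(Δy) = -176.2500 / 249.5000 = -0.706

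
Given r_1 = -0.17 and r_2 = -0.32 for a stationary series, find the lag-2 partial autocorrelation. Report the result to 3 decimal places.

-0.359

φ_{22} = (r_2 − r_1²) / (1 − r_1²)
r_1² = (-0.17)² = 0.0289
Numerator = -0.32 − 0.0289 = -0.3489; denominator = 1 − 0.0289 = 0.9711
φ_{22} = -0.3489 / 0.9711 = -0.359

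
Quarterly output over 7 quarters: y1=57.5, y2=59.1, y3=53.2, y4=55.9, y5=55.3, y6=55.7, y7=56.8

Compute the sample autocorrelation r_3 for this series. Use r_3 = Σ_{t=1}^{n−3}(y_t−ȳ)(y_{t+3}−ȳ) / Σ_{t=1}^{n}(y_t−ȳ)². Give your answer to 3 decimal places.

Mean ȳ = (57.5 + 59.1 + 53.2 + 55.9 + 55.3 + 55.7 + 56.8)/7 = 56.2143
Deviations from mean: 1.2857, 2.8857, -3.0143, -0.3143, -0.9143, -0.5143, 0.5857
Σ(y_t−ȳ)(y_{t+3}−ȳ) = (-0.4041) + (-2.6384) + (1.5502) + (-0.1841) = -1.6763
Denominator Σ(y_t−ȳ)² = 20.6086
r_3 = -1.6763 / 20.6086 = -0.081

-0.081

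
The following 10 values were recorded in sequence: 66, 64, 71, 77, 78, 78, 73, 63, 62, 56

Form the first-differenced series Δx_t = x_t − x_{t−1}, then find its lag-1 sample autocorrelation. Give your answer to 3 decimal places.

First differences Δx: -2, 7, 6, 1, 0, -5, -10, -1, -6
Mean of differences = -1.1111
Numerator Σ(Δx_t−Δx̄)(Δx_{t+1}−Δx̄) = 96.5432
Denominator Σ(Δx_t−Δx̄)² = 240.8889
r_1(Δx) = 96.5432 / 240.8889 = 0.401

0.401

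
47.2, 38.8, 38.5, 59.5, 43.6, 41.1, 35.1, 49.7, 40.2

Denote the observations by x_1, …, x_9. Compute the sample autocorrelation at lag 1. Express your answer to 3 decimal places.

Mean x̄ = (47.2 + 38.8 + 38.5 + 59.5 + 43.6 + 41.1 + 35.1 + 49.7 + 40.2)/9 = 43.7444
Numerator Σ_{t=1}^{8}(x_t−x̄)(x_{t+1}−x̄) = -125.4098
Denominator Σ(x_t−x̄)² = 441.9022
r_1 = -125.4098 / 441.9022 = -0.284

-0.284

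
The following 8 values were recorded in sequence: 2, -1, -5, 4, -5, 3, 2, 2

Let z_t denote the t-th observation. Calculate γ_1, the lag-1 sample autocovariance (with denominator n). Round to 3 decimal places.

Mean z̄ = (2 − 1 − 5 + 4 − 5 + 3 + 2 + 2)/8 = 0.2500
Σ_{t=1}^{7}(z_t−z̄)(z_{t+1}−z̄) = -41.5625
γ_1 = -41.5625 / 8 = -5.195

-5.195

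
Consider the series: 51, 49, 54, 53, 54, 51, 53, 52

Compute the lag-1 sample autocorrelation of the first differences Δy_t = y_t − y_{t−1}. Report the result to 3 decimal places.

First differences Δy: -2, 5, -1, 1, -3, 2, -1
Mean of differences = 0.1429
Numerator Σ(Δy_t−Δȳ)(Δy_{t+1}−Δȳ) = -27.5918
Denominator Σ(Δy_t−Δȳ)² = 44.8571
r_1(Δy) = -27.5918 / 44.8571 = -0.615

-0.615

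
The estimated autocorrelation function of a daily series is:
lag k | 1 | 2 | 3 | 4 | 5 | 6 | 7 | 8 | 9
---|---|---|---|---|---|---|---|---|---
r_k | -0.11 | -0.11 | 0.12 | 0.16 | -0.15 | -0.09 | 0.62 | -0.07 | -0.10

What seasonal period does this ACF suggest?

7

The largest autocorrelation is r_7 = 0.62; the remaining lags stay at or below 0.16.
The dominant spike at lag 7 indicates a seasonal period of 7.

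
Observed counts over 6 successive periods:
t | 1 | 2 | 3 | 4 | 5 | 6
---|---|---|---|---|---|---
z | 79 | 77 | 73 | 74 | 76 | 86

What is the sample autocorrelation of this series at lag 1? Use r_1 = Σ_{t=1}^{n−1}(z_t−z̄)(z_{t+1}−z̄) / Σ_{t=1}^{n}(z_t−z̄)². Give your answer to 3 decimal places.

Mean z̄ = (79 + 77 + 73 + 74 + 76 + 86)/6 = 77.5000
Σ(z_t−z̄)(z_{t+1}−z̄) = (-0.7500) + (2.2500) + (15.7500) + (5.2500) + (-12.7500) = 9.7500
Denominator Σ(z_t−z̄)² = 109.5000
r_1 = 9.7500 / 109.5000 = 0.089

0.089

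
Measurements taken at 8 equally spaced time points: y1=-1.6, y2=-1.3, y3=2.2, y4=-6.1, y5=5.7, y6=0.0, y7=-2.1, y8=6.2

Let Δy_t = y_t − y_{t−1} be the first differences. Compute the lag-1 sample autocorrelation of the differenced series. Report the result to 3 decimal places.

First differences Δy: 0.3, 3.5, -8.3, 11.8, -5.7, -2.1, 8.3
Mean of differences = 1.1143
Numerator Σ(Δy_t−Δȳ)(Δy_{t+1}−Δȳ) = -199.0102
Denominator Σ(Δy_t−Δȳ)² = 317.5686
r_1(Δy) = -199.0102 / 317.5686 = -0.627

-0.627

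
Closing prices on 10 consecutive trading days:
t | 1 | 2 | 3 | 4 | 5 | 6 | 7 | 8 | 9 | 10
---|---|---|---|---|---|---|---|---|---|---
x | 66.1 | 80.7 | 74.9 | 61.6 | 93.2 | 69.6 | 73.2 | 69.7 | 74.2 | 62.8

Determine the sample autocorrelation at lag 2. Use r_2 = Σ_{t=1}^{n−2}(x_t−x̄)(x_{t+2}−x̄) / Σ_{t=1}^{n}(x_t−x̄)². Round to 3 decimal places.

0.035

Mean x̄ = (66.1 + 80.7 + 74.9 + 61.6 + 93.2 + 69.6 + 73.2 + 69.7 + 74.2 + 62.8)/10 = 72.6000
Numerator Σ_{t=1}^{8}(x_t−x̄)(x_{t+2}−x̄) = 26.7700
Denominator Σ(x_t−x̄)² = 774.8800
r_2 = 26.7700 / 774.8800 = 0.035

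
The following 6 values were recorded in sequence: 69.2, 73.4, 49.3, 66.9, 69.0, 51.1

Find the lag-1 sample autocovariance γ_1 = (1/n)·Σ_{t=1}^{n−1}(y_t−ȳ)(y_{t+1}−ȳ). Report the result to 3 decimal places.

Mean ȳ = (69.2 + 73.4 + 49.3 + 66.9 + 69.0 + 51.1)/6 = 63.1500
Σ_{t=1}^{5}(y_t−ȳ)(y_{t+1}−ȳ) = -180.4425
γ_1 = -180.4425 / 6 = -30.074

-30.074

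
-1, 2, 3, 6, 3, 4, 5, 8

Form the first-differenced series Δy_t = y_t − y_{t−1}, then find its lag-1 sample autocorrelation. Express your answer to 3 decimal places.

First differences Δy: 3, 1, 3, -3, 1, 1, 3
Mean of differences = 1.2857
Numerator Σ(Δy_t−Δȳ)(Δy_{t+1}−Δȳ) = -7.5102
Denominator Σ(Δy_t−Δȳ)² = 27.4286
r_1(Δy) = -7.5102 / 27.4286 = -0.274

-0.274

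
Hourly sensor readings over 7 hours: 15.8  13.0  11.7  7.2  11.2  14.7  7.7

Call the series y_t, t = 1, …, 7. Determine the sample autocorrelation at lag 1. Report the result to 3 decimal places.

-0.094

Mean ȳ = (15.8 + 13.0 + 11.7 + 7.2 + 11.2 + 14.7 + 7.7)/7 = 11.6143
Deviations from mean: 4.1857, 1.3857, 0.0857, -4.4143, -0.4143, 3.0857, -3.9143
Numerator Σ_{t=1}^{6}(y_t−ȳ)(y_{t+1}−ȳ) = -5.9873
Denominator Σ(y_t−ȳ)² = 63.9486
r_1 = -5.9873 / 63.9486 = -0.094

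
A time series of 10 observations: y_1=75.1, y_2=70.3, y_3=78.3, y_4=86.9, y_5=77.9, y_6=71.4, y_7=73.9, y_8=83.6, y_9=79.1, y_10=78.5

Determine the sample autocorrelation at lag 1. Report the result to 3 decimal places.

0.133

Mean ȳ = (75.1 + 70.3 + 78.3 + 86.9 + 77.9 + 71.4 + 73.9 + 83.6 + 79.1 + 78.5)/10 = 77.5000
Numerator Σ_{t=1}^{9}(y_t−ȳ)(y_{t+1}−ȳ) = 31.7200
Denominator Σ(y_t−ȳ)² = 237.7000
r_1 = 31.7200 / 237.7000 = 0.133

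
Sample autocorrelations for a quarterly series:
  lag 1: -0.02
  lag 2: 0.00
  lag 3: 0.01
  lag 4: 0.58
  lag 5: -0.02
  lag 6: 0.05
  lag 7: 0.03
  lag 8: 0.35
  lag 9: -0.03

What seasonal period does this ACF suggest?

The largest autocorrelation is r_4 = 0.58, with a weaker echo at lag 8 (0.35); the remaining lags stay at or below 0.05.
The dominant spike at lag 4 indicates a seasonal period of 4.

4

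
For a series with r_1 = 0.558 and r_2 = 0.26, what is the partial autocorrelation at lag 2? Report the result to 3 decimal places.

-0.075

φ_{22} = (r_2 − r_1²) / (1 − r_1²)
r_1² = (0.558)² = 0.311364
Numerator = 0.26 − 0.3114 = -0.0514; denominator = 1 − 0.3114 = 0.6886
φ_{22} = -0.0514 / 0.6886 = -0.075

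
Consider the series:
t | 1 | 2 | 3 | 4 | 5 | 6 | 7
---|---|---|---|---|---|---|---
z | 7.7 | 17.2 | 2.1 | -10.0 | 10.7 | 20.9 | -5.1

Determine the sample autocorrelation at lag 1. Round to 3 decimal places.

-0.176

Mean z̄ = (7.7 + 17.2 + 2.1 − 10.0 + 10.7 + 20.9 − 5.1)/7 = 6.2143
Deviations from mean: 1.4857, 10.9857, -4.1143, -16.2143, 4.4857, 14.6857, -11.3143
Σ(z_t−z̄)(z_{t+1}−z̄) = (16.3216) + (-45.1984) + (66.7102) + (-72.7327) + (65.8759) + (-166.1584) = -135.1816
Denominator Σ(z_t−z̄)² = 766.5286
r_1 = -135.1816 / 766.5286 = -0.176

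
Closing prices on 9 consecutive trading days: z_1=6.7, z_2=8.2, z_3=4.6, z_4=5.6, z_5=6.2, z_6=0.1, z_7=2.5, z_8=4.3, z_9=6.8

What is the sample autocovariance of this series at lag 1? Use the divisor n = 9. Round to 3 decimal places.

Mean z̄ = (6.7 + 8.2 + 4.6 + 5.6 + 6.2 + 0.1 + 2.5 + 4.3 + 6.8)/9 = 5.0000
Σ_{t=1}^{8}(z_t−z̄)(z_{t+1}−z̄) = 11.5000
γ_1 = 11.5000 / 9 = 1.278

1.278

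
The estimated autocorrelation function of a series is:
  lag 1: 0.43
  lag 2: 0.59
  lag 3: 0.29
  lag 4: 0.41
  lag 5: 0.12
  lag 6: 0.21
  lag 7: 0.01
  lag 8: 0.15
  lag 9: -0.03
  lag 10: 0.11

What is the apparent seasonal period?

2

The largest autocorrelation is r_2 = 0.59; the remaining lags stay at or below 0.43.
The dominant spike at lag 2 indicates a seasonal period of 2.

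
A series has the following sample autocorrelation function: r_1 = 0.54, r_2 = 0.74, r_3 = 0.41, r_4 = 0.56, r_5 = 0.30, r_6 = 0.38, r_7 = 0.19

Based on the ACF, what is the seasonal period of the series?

The largest autocorrelation is r_2 = 0.74, with a weaker echo at lag 4 (0.56); the remaining lags stay at or below 0.54.
The dominant spike at lag 2 indicates a seasonal period of 2.

2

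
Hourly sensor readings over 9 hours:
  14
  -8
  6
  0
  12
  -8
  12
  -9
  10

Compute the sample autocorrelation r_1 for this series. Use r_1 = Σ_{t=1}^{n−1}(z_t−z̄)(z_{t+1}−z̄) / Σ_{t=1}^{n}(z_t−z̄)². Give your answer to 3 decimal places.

Mean z̄ = (14 − 8 + 6 + 0 + 12 − 8 + 12 − 9 + 10)/9 = 3.2222
Numerator Σ_{t=1}^{8}(z_t−z̄)(z_{t+1}−z̄) = -576.4938
Denominator Σ(z_t−z̄)² = 735.5556
r_1 = -576.4938 / 735.5556 = -0.784

-0.784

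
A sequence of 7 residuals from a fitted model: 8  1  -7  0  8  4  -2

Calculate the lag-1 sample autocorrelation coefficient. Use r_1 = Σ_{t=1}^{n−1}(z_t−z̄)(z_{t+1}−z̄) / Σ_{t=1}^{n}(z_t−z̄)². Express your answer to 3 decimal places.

0.066

Mean z̄ = (8 + 1 − 7 + 0 + 8 + 4 − 2)/7 = 1.7143
Numerator Σ_{t=1}^{6}(z_t−z̄)(z_{t+1}−z̄) = 11.7755
Denominator Σ(z_t−z̄)² = 177.4286
r_1 = 11.7755 / 177.4286 = 0.066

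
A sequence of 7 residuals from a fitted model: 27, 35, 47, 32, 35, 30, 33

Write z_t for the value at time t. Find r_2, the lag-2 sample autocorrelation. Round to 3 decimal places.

Mean z̄ = (27 + 35 + 47 + 32 + 35 + 30 + 33)/7 = 34.1429
Σ(z_t−z̄)(z_{t+2}−z̄) = (-91.8367) + (-1.8367) + (11.0204) + (8.8776) + (-0.9796) = -74.7551
Denominator Σ(z_t−z̄)² = 240.8571
r_2 = -74.7551 / 240.8571 = -0.310

-0.310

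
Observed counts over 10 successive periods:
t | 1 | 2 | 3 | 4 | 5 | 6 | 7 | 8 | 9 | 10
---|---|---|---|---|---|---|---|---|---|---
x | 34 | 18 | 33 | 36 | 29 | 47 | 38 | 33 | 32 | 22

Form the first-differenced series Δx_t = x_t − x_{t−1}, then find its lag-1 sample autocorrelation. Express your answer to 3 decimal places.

First differences Δx: -16, 15, 3, -7, 18, -9, -5, -1, -10
Mean of differences = -1.3333
Numerator Σ(Δx_t−Δx̄)(Δx_{t+1}−Δx̄) = -427.1111
Denominator Σ(Δx_t−Δx̄)² = 1054.0000
r_1(Δx) = -427.1111 / 1054.0000 = -0.405

-0.405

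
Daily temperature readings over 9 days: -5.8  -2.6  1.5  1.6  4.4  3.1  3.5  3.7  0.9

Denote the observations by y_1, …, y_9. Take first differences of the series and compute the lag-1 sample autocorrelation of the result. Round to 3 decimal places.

First differences Δy: 3.2, 4.1, 0.1, 2.8, -1.3, 0.4, 0.2, -2.8
Mean of differences = 0.8375
Numerator Σ(Δy_t−Δȳ)(Δy_{t+1}−Δȳ) = 3.1923
Denominator Σ(Δy_t−Δȳ)² = 39.0188
r_1(Δy) = 3.1923 / 39.0188 = 0.082

0.082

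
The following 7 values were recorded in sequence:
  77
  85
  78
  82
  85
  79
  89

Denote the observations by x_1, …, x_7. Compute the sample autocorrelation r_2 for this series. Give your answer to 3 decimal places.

0.249

Mean x̄ = (77 + 85 + 78 + 82 + 85 + 79 + 89)/7 = 82.1429
Deviations from mean: -5.1429, 2.8571, -4.1429, -0.1429, 2.8571, -3.1429, 6.8571
Numerator Σ_{t=1}^{5}(x_t−x̄)(x_{t+2}−x̄) = 29.1020
Denominator Σ(x_t−x̄)² = 116.8571
r_2 = 29.1020 / 116.8571 = 0.249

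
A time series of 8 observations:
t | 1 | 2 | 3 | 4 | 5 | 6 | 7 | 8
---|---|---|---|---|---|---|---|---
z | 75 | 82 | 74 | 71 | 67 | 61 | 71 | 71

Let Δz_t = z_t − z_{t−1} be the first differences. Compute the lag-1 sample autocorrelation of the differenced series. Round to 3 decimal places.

-0.230

First differences Δz: 7, -8, -3, -4, -6, 10, 0
Mean of differences = -0.5714
Numerator Σ(Δz_t−Δz̄)(Δz_{t+1}−Δz̄) = -62.6122
Denominator Σ(Δz_t−Δz̄)² = 271.7143
r_1(Δz) = -62.6122 / 271.7143 = -0.230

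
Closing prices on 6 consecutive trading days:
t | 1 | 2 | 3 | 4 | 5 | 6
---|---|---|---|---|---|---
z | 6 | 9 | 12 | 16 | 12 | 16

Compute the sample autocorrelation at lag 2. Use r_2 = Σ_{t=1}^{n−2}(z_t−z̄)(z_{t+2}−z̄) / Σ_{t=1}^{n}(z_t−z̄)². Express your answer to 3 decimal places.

Mean z̄ = (6 + 9 + 12 + 16 + 12 + 16)/6 = 11.8333
Deviations from mean: -5.8333, -2.8333, 0.1667, 4.1667, 0.1667, 4.1667
Σ(z_t−z̄)(z_{t+2}−z̄) = (-0.9722) + (-11.8056) + (0.0278) + (17.3611) = 4.6111
Denominator Σ(z_t−z̄)² = 76.8333
r_2 = 4.6111 / 76.8333 = 0.060

0.060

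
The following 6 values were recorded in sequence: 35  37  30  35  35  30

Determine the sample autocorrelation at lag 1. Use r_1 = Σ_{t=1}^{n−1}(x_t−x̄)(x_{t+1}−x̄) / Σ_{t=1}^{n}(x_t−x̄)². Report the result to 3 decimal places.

Mean x̄ = (35 + 37 + 30 + 35 + 35 + 30)/6 = 33.6667
Deviations from mean: 1.3333, 3.3333, -3.6667, 1.3333, 1.3333, -3.6667
Σ(x_t−x̄)(x_{t+1}−x̄) = (4.4444) + (-12.2222) + (-4.8889) + (1.7778) + (-4.8889) = -15.7778
Denominator Σ(x_t−x̄)² = 43.3333
r_1 = -15.7778 / 43.3333 = -0.364

-0.364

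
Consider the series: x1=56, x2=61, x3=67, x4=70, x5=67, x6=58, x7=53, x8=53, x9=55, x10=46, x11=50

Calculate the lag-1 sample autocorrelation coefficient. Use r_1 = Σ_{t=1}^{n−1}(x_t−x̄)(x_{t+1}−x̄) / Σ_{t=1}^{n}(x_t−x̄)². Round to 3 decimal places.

0.701

Mean x̄ = (56 + 61 + 67 + 70 + 67 + 58 + 53 + 53 + 55 + 46 + 50)/11 = 57.8182
Numerator Σ_{t=1}^{10}(x_t−x̄)(x_{t+1}−x̄) = 410.4215
Denominator Σ(x_t−x̄)² = 585.6364
r_1 = 410.4215 / 585.6364 = 0.701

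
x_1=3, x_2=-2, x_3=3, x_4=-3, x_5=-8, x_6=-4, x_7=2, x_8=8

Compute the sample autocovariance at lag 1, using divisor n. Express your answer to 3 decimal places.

5.186

Mean x̄ = (3 − 2 + 3 − 3 − 8 − 4 + 2 + 8)/8 = -0.1250
Deviations: 3.1250, -1.8750, 3.1250, -2.8750, -7.8750, -3.8750, 2.1250, 8.1250
Σ_{t=1}^{7}(x_t−x̄)(x_{t+1}−x̄) = 41.4844
γ_1 = 41.4844 / 8 = 5.186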